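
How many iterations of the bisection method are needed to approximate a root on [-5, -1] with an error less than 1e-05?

We need (b-a)/2^n ≤ 1e-05
(-1 - (-5))/2^n ≤ 1e-05
4/2^n ≤ 1e-05
2^n ≥ 400000
n ≥ log₂(400000) = 18.61
n ≥ 19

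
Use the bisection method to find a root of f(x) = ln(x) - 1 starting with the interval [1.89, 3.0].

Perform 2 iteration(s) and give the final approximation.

f(x) = ln(x) - 1
Initial interval: [1.89, 3.0]

Iteration 1:
  c_1 = (1.890000 + 3.000000)/2 = 2.445000
  f(c_1) = f(2.445000) = -0.105955
  f(a) × f(c) ≥ 0, new interval: [2.445000, 3.000000]
Iteration 2:
  c_2 = (2.445000 + 3.000000)/2 = 2.722500
  f(c_2) = f(2.722500) = 0.001551
  f(a) × f(c) < 0, new interval: [2.445000, 2.722500]

After 2 iteration(s), the approximation is c_2 = 2.722500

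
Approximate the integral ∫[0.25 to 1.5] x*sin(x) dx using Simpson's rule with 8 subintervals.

f(x) = x*sin(x)
a = 0.25, b = 1.5, n = 8
h = (b - a)/n = 0.156250

Simpson's rule: (h/3)[f(x₀) + 4f(x₁) + 2f(x₂) + ... + f(xₙ)]

x_0 = 0.2500, f(x_0) = 0.061851, coefficient = 1
x_1 = 0.4062, f(x_1) = 0.160537, coefficient = 4
x_2 = 0.5625, f(x_2) = 0.299983, coefficient = 2
x_3 = 0.7188, f(x_3) = 0.473257, coefficient = 4
x_4 = 0.8750, f(x_4) = 0.671601, coefficient = 2
x_5 = 1.0312, f(x_5) = 0.884753, coefficient = 4
x_6 = 1.1875, f(x_6) = 1.101331, coefficient = 2
x_7 = 1.3438, f(x_7) = 1.309263, coefficient = 4
x_8 = 1.5000, f(x_8) = 1.496242, coefficient = 1

I ≈ (0.156250/3) × 17.015161 = 0.886206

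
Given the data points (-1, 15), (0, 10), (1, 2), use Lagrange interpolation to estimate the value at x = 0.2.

Lagrange interpolation formula:
P(x) = Σ yᵢ × Lᵢ(x)
where Lᵢ(x) = Π_{j≠i} (x - xⱼ)/(xᵢ - xⱼ)

L_0(0.2) = (0.2 - 0)/(-1 - 0) × (0.2 - 1)/(-1 - 1) = -0.080000
L_1(0.2) = (0.2 - (-1))/(0 - (-1)) × (0.2 - 1)/(0 - 1) = 0.960000
L_2(0.2) = (0.2 - (-1))/(1 - (-1)) × (0.2 - 0)/(1 - 0) = 0.120000

P(0.2) = 15×L_0(0.2) + 10×L_1(0.2) + 2×L_2(0.2)
P(0.2) = 8.640000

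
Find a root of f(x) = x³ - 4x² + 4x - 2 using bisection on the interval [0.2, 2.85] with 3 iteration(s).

f(x) = x³ - 4x² + 4x - 2
Initial interval: [0.2, 2.85]

Iteration 1:
  c_1 = (0.200000 + 2.850000)/2 = 1.525000
  f(c_1) = f(1.525000) = -1.655922
  f(a) × f(c) ≥ 0, new interval: [1.525000, 2.850000]
Iteration 2:
  c_2 = (1.525000 + 2.850000)/2 = 2.187500
  f(c_2) = f(2.187500) = -1.923096
  f(a) × f(c) ≥ 0, new interval: [2.187500, 2.850000]
Iteration 3:
  c_3 = (2.187500 + 2.850000)/2 = 2.518750
  f(c_3) = f(2.518750) = -1.322200
  f(a) × f(c) ≥ 0, new interval: [2.518750, 2.850000]

After 3 iteration(s), the approximation is c_3 = 2.518750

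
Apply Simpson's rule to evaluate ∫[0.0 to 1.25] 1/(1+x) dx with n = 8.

f(x) = 1/(1+x)
a = 0.0, b = 1.25, n = 8
h = (b - a)/n = 0.156250

Simpson's rule: (h/3)[f(x₀) + 4f(x₁) + 2f(x₂) + ... + f(xₙ)]

x_0 = 0.0000, f(x_0) = 1.000000, coefficient = 1
x_1 = 0.1562, f(x_1) = 0.864865, coefficient = 4
x_2 = 0.3125, f(x_2) = 0.761905, coefficient = 2
x_3 = 0.4688, f(x_3) = 0.680851, coefficient = 4
x_4 = 0.6250, f(x_4) = 0.615385, coefficient = 2
x_5 = 0.7812, f(x_5) = 0.561404, coefficient = 4
x_6 = 0.9375, f(x_6) = 0.516129, coefficient = 2
x_7 = 1.0938, f(x_7) = 0.477612, coefficient = 4
x_8 = 1.2500, f(x_8) = 0.444444, coefficient = 1

I ≈ (0.156250/3) × 15.570207 = 0.810948
Exact value: 0.810930
Error: 0.000018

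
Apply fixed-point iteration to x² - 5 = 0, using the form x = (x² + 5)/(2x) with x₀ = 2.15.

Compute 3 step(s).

Equation: x² - 5 = 0
Fixed-point form: x = (x² + 5)/(2x)
x₀ = 2.15

x_1 = g(2.150000) = 2.237791
x_2 = g(2.237791) = 2.236069
x_3 = g(2.236069) = 2.236068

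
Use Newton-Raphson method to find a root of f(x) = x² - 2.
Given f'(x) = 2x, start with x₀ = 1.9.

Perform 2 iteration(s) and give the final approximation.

f(x) = x² - 2
f'(x) = 2x
x₀ = 1.9

Newton-Raphson formula: x_{n+1} = x_n - f(x_n)/f'(x_n)

Iteration 1:
  f(1.900000) = 1.610000
  f'(1.900000) = 3.800000
  x_1 = 1.900000 - 1.610000/3.800000 = 1.476316
Iteration 2:
  f(1.476316) = 0.179508
  f'(1.476316) = 2.952632
  x_2 = 1.476316 - 0.179508/2.952632 = 1.415520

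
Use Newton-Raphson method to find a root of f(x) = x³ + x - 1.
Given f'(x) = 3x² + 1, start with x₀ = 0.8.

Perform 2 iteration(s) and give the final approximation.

f(x) = x³ + x - 1
f'(x) = 3x² + 1
x₀ = 0.8

Newton-Raphson formula: x_{n+1} = x_n - f(x_n)/f'(x_n)

Iteration 1:
  f(0.800000) = 0.312000
  f'(0.800000) = 2.920000
  x_1 = 0.800000 - 0.312000/2.920000 = 0.693151
Iteration 2:
  f(0.693151) = 0.026180
  f'(0.693151) = 2.441374
  x_2 = 0.693151 - 0.026180/2.441374 = 0.682427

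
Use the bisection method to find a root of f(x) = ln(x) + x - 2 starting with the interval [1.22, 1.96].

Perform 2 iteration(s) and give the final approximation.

f(x) = ln(x) + x - 2
Initial interval: [1.22, 1.96]

Iteration 1:
  c_1 = (1.220000 + 1.960000)/2 = 1.590000
  f(c_1) = f(1.590000) = 0.053734
  f(a) × f(c) < 0, new interval: [1.220000, 1.590000]
Iteration 2:
  c_2 = (1.220000 + 1.590000)/2 = 1.405000
  f(c_2) = f(1.405000) = -0.254963
  f(a) × f(c) ≥ 0, new interval: [1.405000, 1.590000]

After 2 iteration(s), the approximation is c_2 = 1.405000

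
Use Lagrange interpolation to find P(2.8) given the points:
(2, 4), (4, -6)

Lagrange interpolation formula:
P(x) = Σ yᵢ × Lᵢ(x)
where Lᵢ(x) = Π_{j≠i} (x - xⱼ)/(xᵢ - xⱼ)

L_0(2.8) = (2.8 - 4)/(2 - 4) = 0.600000
L_1(2.8) = (2.8 - 2)/(4 - 2) = 0.400000

P(2.8) = 4×L_0(2.8) + (-6)×L_1(2.8)
P(2.8) = 0.000000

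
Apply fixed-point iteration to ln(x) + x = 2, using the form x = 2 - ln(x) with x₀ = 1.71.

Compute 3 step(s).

Equation: ln(x) + x = 2
Fixed-point form: x = 2 - ln(x)
x₀ = 1.71

x_1 = g(1.710000) = 1.463507
x_2 = g(1.463507) = 1.619165
x_3 = g(1.619165) = 1.518090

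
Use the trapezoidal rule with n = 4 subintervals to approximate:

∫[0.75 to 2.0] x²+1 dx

f(x) = x²+1
a = 0.75, b = 2.0, n = 4
h = (b - a)/n = 0.312500

Trapezoidal rule: (h/2)[f(x₀) + 2f(x₁) + 2f(x₂) + ... + f(xₙ)]

x_0 = 0.7500, f(x_0) = 1.562500, coefficient = 1
x_1 = 1.0625, f(x_1) = 2.128906, coefficient = 2
x_2 = 1.3750, f(x_2) = 2.890625, coefficient = 2
x_3 = 1.6875, f(x_3) = 3.847656, coefficient = 2
x_4 = 2.0000, f(x_4) = 5.000000, coefficient = 1

I ≈ (0.312500/2) × 24.296875 = 3.796387
Exact value: 3.776042
Error: 0.020345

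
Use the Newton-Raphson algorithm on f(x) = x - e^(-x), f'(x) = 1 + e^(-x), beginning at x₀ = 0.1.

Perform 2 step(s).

f(x) = x - e^(-x)
f'(x) = 1 + e^(-x)
x₀ = 0.1

Newton-Raphson formula: x_{n+1} = x_n - f(x_n)/f'(x_n)

Iteration 1:
  f(0.100000) = -0.804837
  f'(0.100000) = 1.904837
  x_1 = 0.100000 - (-0.804837)/1.904837 = 0.522523
Iteration 2:
  f(0.522523) = -0.070500
  f'(0.522523) = 1.593023
  x_2 = 0.522523 - (-0.070500)/1.593023 = 0.566778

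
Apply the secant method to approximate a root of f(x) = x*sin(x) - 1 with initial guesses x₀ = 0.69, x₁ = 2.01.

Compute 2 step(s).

f(x) = x*sin(x) - 1
x₀ = 0.69, x₁ = 2.01

Secant formula: x_{n+1} = x_n - f(x_n)(x_n - x_{n-1})/(f(x_n) - f(x_{n-1}))

Iteration 1:
  f(0.690000) = -0.560789
  f(2.010000) = 0.819232
  x_2 = 2.010000 - 0.819232×(2.010000 - 0.690000)/(0.819232 - (-0.560789))
       = 1.226399
Iteration 2:
  f(2.010000) = 0.819232
  f(1.226399) = 0.154384
  x_3 = 1.226399 - 0.154384×(1.226399 - 2.010000)/(0.154384 - 0.819232)
       = 1.044440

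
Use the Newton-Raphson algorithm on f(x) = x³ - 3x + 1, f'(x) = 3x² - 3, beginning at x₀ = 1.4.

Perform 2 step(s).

f(x) = x³ - 3x + 1
f'(x) = 3x² - 3
x₀ = 1.4

Newton-Raphson formula: x_{n+1} = x_n - f(x_n)/f'(x_n)

Iteration 1:
  f(1.400000) = -0.456000
  f'(1.400000) = 2.880000
  x_1 = 1.400000 - (-0.456000)/2.880000 = 1.558333
Iteration 2:
  f(1.558333) = 0.109261
  f'(1.558333) = 4.285208
  x_2 = 1.558333 - 0.109261/4.285208 = 1.532836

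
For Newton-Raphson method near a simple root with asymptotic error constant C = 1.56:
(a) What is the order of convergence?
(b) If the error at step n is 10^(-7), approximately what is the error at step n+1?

(a) Newton-Raphson has quadratic (order 2) convergence near simple roots.
    This means |e_{n+1}| ≈ C|e_n|².

(b) With |e_n| = 10^(-7) and C = 1.56:
    |e_{n+1}| ≈ 1.56 × (10^(-7))² = 1.56 × 10^(-14)

(a) 2 (quadratic); (b) |e_{n+1}| ≈ 1.560e-14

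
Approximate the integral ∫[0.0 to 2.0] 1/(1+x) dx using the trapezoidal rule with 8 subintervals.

f(x) = 1/(1+x)
a = 0.0, b = 2.0, n = 8
h = (b - a)/n = 0.250000

Trapezoidal rule: (h/2)[f(x₀) + 2f(x₁) + 2f(x₂) + ... + f(xₙ)]

x_0 = 0.0000, f(x_0) = 1.000000, coefficient = 1
x_1 = 0.2500, f(x_1) = 0.800000, coefficient = 2
x_2 = 0.5000, f(x_2) = 0.666667, coefficient = 2
x_3 = 0.7500, f(x_3) = 0.571429, coefficient = 2
x_4 = 1.0000, f(x_4) = 0.500000, coefficient = 2
x_5 = 1.2500, f(x_5) = 0.444444, coefficient = 2
x_6 = 1.5000, f(x_6) = 0.400000, coefficient = 2
x_7 = 1.7500, f(x_7) = 0.363636, coefficient = 2
x_8 = 2.0000, f(x_8) = 0.333333, coefficient = 1

I ≈ (0.250000/2) × 8.825685 = 1.103211
Exact value: 1.098612
Error: 0.004598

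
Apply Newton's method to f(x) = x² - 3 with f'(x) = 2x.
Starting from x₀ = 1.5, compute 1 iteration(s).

f(x) = x² - 3
f'(x) = 2x
x₀ = 1.5

Newton-Raphson formula: x_{n+1} = x_n - f(x_n)/f'(x_n)

Iteration 1:
  f(1.500000) = -0.750000
  f'(1.500000) = 3.000000
  x_1 = 1.500000 - (-0.750000)/3.000000 = 1.750000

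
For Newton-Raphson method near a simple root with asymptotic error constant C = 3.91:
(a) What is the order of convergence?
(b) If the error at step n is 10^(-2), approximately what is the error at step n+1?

(a) Newton-Raphson has quadratic (order 2) convergence near simple roots.
    This means |e_{n+1}| ≈ C|e_n|².

(b) With |e_n| = 10^(-2) and C = 3.91:
    |e_{n+1}| ≈ 3.91 × (10^(-2))² = 3.91 × 10^(-4)

(a) 2 (quadratic); (b) |e_{n+1}| ≈ 3.910e-04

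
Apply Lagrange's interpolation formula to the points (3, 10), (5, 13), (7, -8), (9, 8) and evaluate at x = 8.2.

Lagrange interpolation formula:
P(x) = Σ yᵢ × Lᵢ(x)
where Lᵢ(x) = Π_{j≠i} (x - xⱼ)/(xᵢ - xⱼ)

L_0(8.2) = (8.2 - 5)/(3 - 5) × (8.2 - 7)/(3 - 7) × (8.2 - 9)/(3 - 9) = 0.064000
L_1(8.2) = (8.2 - 3)/(5 - 3) × (8.2 - 7)/(5 - 7) × (8.2 - 9)/(5 - 9) = -0.312000
L_2(8.2) = (8.2 - 3)/(7 - 3) × (8.2 - 5)/(7 - 5) × (8.2 - 9)/(7 - 9) = 0.832000
L_3(8.2) = (8.2 - 3)/(9 - 3) × (8.2 - 5)/(9 - 5) × (8.2 - 7)/(9 - 7) = 0.416000

P(8.2) = 10×L_0(8.2) + 13×L_1(8.2) + (-8)×L_2(8.2) + 8×L_3(8.2)
P(8.2) = -6.744000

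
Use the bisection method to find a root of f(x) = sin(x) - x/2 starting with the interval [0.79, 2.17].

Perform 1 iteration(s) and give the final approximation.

f(x) = sin(x) - x/2
Initial interval: [0.79, 2.17]

Iteration 1:
  c_1 = (0.790000 + 2.170000)/2 = 1.480000
  f(c_1) = f(1.480000) = 0.255881
  f(a) × f(c) ≥ 0, new interval: [1.480000, 2.170000]

After 1 iteration(s), the approximation is c_1 = 1.480000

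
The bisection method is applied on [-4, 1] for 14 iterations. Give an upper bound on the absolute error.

Bisection error bound: |error| ≤ (b-a)/2^n
|error| ≤ (1 - (-4))/2^14 = 5/2^14
|error| ≤ 0.0003051758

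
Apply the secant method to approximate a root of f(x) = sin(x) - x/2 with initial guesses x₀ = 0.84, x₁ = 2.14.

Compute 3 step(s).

f(x) = sin(x) - x/2
x₀ = 0.84, x₁ = 2.14

Secant formula: x_{n+1} = x_n - f(x_n)(x_n - x_{n-1})/(f(x_n) - f(x_{n-1}))

Iteration 1:
  f(0.840000) = 0.324643
  f(2.140000) = -0.227670
  x_2 = 2.140000 - (-0.227670)×(2.140000 - 0.840000)/(-0.227670 - 0.324643)
       = 1.604125
Iteration 2:
  f(2.140000) = -0.227670
  f(1.604125) = 0.197382
  x_3 = 1.604125 - 0.197382×(1.604125 - 2.140000)/(0.197382 - (-0.227670))
       = 1.852970
Iteration 3:
  f(1.604125) = 0.197382
  f(1.852970) = 0.033967
  x_4 = 1.852970 - 0.033967×(1.852970 - 1.604125)/(0.033967 - 0.197382)
       = 1.904695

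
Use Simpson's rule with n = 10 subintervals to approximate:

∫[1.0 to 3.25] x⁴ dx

f(x) = x⁴
a = 1.0, b = 3.25, n = 10
h = (b - a)/n = 0.225000

Simpson's rule: (h/3)[f(x₀) + 4f(x₁) + 2f(x₂) + ... + f(xₙ)]

x_0 = 1.0000, f(x_0) = 1.000000, coefficient = 1
x_1 = 1.2250, f(x_1) = 2.251875, coefficient = 4
x_2 = 1.4500, f(x_2) = 4.420506, coefficient = 2
x_3 = 1.6750, f(x_3) = 7.871532, coefficient = 4
x_4 = 1.9000, f(x_4) = 13.032100, coefficient = 2
x_5 = 2.1250, f(x_5) = 20.390869, coefficient = 4
x_6 = 2.3500, f(x_6) = 30.498006, coefficient = 2
x_7 = 2.5750, f(x_7) = 43.965188, coefficient = 4
x_8 = 2.8000, f(x_8) = 61.465600, coefficient = 2
x_9 = 3.0250, f(x_9) = 83.733938, coefficient = 4
x_10 = 3.2500, f(x_10) = 111.566406, coefficient = 1

I ≈ (0.225000/3) × 964.252439 = 72.318933
Exact value: 72.318164
Error: 0.000769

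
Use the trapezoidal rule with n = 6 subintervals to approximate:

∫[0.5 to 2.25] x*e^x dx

f(x) = x*e^x
a = 0.5, b = 2.25, n = 6
h = (b - a)/n = 0.291667

Trapezoidal rule: (h/2)[f(x₀) + 2f(x₁) + 2f(x₂) + ... + f(xₙ)]

x_0 = 0.5000, f(x_0) = 0.824361, coefficient = 1
x_1 = 0.7917, f(x_1) = 1.747265, coefficient = 2
x_2 = 1.0833, f(x_2) = 3.200721, coefficient = 2
x_3 = 1.3750, f(x_3) = 5.438230, coefficient = 2
x_4 = 1.6667, f(x_4) = 8.824150, coefficient = 2
x_5 = 1.9583, f(x_5) = 13.879697, coefficient = 2
x_6 = 2.2500, f(x_6) = 21.347406, coefficient = 1

I ≈ (0.291667/2) × 88.351893 = 12.884651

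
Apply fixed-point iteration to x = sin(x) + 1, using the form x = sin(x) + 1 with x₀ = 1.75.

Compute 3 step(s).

Equation: x = sin(x) + 1
Fixed-point form: x = sin(x) + 1
x₀ = 1.75

x_1 = g(1.750000) = 1.983986
x_2 = g(1.983986) = 1.915845
x_3 = g(1.915845) = 1.941059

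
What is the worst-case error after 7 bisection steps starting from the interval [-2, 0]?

Bisection error bound: |error| ≤ (b-a)/2^n
|error| ≤ (0 - (-2))/2^7 = 2/2^7
|error| ≤ 0.0156250000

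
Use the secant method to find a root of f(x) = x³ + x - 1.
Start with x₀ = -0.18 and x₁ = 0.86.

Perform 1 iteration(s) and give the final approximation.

f(x) = x³ + x - 1
x₀ = -0.18, x₁ = 0.86

Secant formula: x_{n+1} = x_n - f(x_n)(x_n - x_{n-1})/(f(x_n) - f(x_{n-1}))

Iteration 1:
  f(-0.180000) = -1.185832
  f(0.860000) = 0.496056
  x_2 = 0.860000 - 0.496056×(0.860000 - (-0.180000))/(0.496056 - (-1.185832))
       = 0.553262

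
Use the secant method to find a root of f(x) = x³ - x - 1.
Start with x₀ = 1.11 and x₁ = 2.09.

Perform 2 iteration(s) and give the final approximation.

f(x) = x³ - x - 1
x₀ = 1.11, x₁ = 2.09

Secant formula: x_{n+1} = x_n - f(x_n)(x_n - x_{n-1})/(f(x_n) - f(x_{n-1}))

Iteration 1:
  f(1.110000) = -0.742369
  f(2.090000) = 6.039329
  x_2 = 2.090000 - 6.039329×(2.090000 - 1.110000)/(6.039329 - (-0.742369))
       = 1.217277
Iteration 2:
  f(2.090000) = 6.039329
  f(1.217277) = -0.413560
  x_3 = 1.217277 - (-0.413560)×(1.217277 - 2.090000)/(-0.413560 - 6.039329)
       = 1.273209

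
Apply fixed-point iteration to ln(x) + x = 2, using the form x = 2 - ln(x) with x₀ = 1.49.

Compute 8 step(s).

Equation: ln(x) + x = 2
Fixed-point form: x = 2 - ln(x)
x₀ = 1.49

x_1 = g(1.490000) = 1.601224
x_2 = g(1.601224) = 1.529232
x_3 = g(1.529232) = 1.575235
x_4 = g(1.575235) = 1.545596
x_5 = g(1.545596) = 1.564591
x_6 = g(1.564591) = 1.552376
x_7 = g(1.552376) = 1.560213
x_8 = g(1.560213) = 1.555177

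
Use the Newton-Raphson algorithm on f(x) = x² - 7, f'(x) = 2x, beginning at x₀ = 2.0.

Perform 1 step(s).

f(x) = x² - 7
f'(x) = 2x
x₀ = 2.0

Newton-Raphson formula: x_{n+1} = x_n - f(x_n)/f'(x_n)

Iteration 1:
  f(2.000000) = -3.000000
  f'(2.000000) = 4.000000
  x_1 = 2.000000 - (-3.000000)/4.000000 = 2.750000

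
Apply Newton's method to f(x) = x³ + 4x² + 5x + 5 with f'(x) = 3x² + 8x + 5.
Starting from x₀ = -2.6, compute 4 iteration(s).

f(x) = x³ + 4x² + 5x + 5
f'(x) = 3x² + 8x + 5
x₀ = -2.6

Newton-Raphson formula: x_{n+1} = x_n - f(x_n)/f'(x_n)

Iteration 1:
  f(-2.600000) = 1.464000
  f'(-2.600000) = 4.480000
  x_1 = -2.600000 - 1.464000/4.480000 = -2.926786
Iteration 2:
  f(-2.926786) = -0.440695
  f'(-2.926786) = 7.283938
  x_2 = -2.926786 - (-0.440695)/7.283938 = -2.866283
Iteration 3:
  f(-2.866283) = -0.017277
  f'(-2.866283) = 6.716475
  x_3 = -2.866283 - (-0.017277)/6.716475 = -2.863711
Iteration 4:
  f(-2.863711) = -0.000030
  f'(-2.863711) = 6.692835
  x_4 = -2.863711 - (-0.000030)/6.692835 = -2.863707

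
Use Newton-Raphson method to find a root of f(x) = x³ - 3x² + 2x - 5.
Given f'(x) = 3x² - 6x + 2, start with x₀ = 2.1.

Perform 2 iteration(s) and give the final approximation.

f(x) = x³ - 3x² + 2x - 5
f'(x) = 3x² - 6x + 2
x₀ = 2.1

Newton-Raphson formula: x_{n+1} = x_n - f(x_n)/f'(x_n)

Iteration 1:
  f(2.100000) = -4.769000
  f'(2.100000) = 2.630000
  x_1 = 2.100000 - (-4.769000)/2.630000 = 3.913308
Iteration 2:
  f(3.913308) = 16.812996
  f'(3.913308) = 24.462090
  x_2 = 3.913308 - 16.812996/24.462090 = 3.226000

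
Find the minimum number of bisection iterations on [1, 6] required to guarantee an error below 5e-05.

We need (b-a)/2^n ≤ 5e-05
(6 - 1)/2^n ≤ 5e-05
5/2^n ≤ 5e-05
2^n ≥ 100000
n ≥ log₂(100000) = 16.61
n ≥ 17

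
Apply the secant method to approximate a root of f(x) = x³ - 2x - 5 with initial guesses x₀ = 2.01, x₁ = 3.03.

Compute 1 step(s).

f(x) = x³ - 2x - 5
x₀ = 2.01, x₁ = 3.03

Secant formula: x_{n+1} = x_n - f(x_n)(x_n - x_{n-1})/(f(x_n) - f(x_{n-1}))

Iteration 1:
  f(2.010000) = -0.899399
  f(3.030000) = 16.758127
  x_2 = 3.030000 - 16.758127×(3.030000 - 2.010000)/(16.758127 - (-0.899399))
       = 2.061954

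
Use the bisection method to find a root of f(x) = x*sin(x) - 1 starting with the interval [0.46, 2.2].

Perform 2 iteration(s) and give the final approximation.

f(x) = x*sin(x) - 1
Initial interval: [0.46, 2.2]

Iteration 1:
  c_1 = (0.460000 + 2.200000)/2 = 1.330000
  f(c_1) = f(1.330000) = 0.291627
  f(a) × f(c) < 0, new interval: [0.460000, 1.330000]
Iteration 2:
  c_2 = (0.460000 + 1.330000)/2 = 0.895000
  f(c_2) = f(0.895000) = -0.301713
  f(a) × f(c) ≥ 0, new interval: [0.895000, 1.330000]

After 2 iteration(s), the approximation is c_2 = 0.895000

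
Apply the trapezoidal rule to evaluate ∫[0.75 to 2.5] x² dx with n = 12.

f(x) = x²
a = 0.75, b = 2.5, n = 12
h = (b - a)/n = 0.145833

Trapezoidal rule: (h/2)[f(x₀) + 2f(x₁) + 2f(x₂) + ... + f(xₙ)]

x_0 = 0.7500, f(x_0) = 0.562500, coefficient = 1
x_1 = 0.8958, f(x_1) = 0.802517, coefficient = 2
x_2 = 1.0417, f(x_2) = 1.085069, coefficient = 2
x_3 = 1.1875, f(x_3) = 1.410156, coefficient = 2
x_4 = 1.3333, f(x_4) = 1.777778, coefficient = 2
x_5 = 1.4792, f(x_5) = 2.187934, coefficient = 2
x_6 = 1.6250, f(x_6) = 2.640625, coefficient = 2
x_7 = 1.7708, f(x_7) = 3.135851, coefficient = 2
x_8 = 1.9167, f(x_8) = 3.673611, coefficient = 2
x_9 = 2.0625, f(x_9) = 4.253906, coefficient = 2
x_10 = 2.2083, f(x_10) = 4.876736, coefficient = 2
x_11 = 2.3542, f(x_11) = 5.542101, coefficient = 2
x_12 = 2.5000, f(x_12) = 6.250000, coefficient = 1

I ≈ (0.145833/2) × 69.585069 = 5.073911
Exact value: 5.067708
Error: 0.006203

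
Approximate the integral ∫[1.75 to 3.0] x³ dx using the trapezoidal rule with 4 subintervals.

f(x) = x³
a = 1.75, b = 3.0, n = 4
h = (b - a)/n = 0.312500

Trapezoidal rule: (h/2)[f(x₀) + 2f(x₁) + 2f(x₂) + ... + f(xₙ)]

x_0 = 1.7500, f(x_0) = 5.359375, coefficient = 1
x_1 = 2.0625, f(x_1) = 8.773682, coefficient = 2
x_2 = 2.3750, f(x_2) = 13.396484, coefficient = 2
x_3 = 2.6875, f(x_3) = 19.410889, coefficient = 2
x_4 = 3.0000, f(x_4) = 27.000000, coefficient = 1

I ≈ (0.312500/2) × 115.521484 = 18.050232
Exact value: 17.905273
Error: 0.144958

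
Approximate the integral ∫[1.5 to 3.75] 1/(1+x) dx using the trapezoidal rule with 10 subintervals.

f(x) = 1/(1+x)
a = 1.5, b = 3.75, n = 10
h = (b - a)/n = 0.225000

Trapezoidal rule: (h/2)[f(x₀) + 2f(x₁) + 2f(x₂) + ... + f(xₙ)]

x_0 = 1.5000, f(x_0) = 0.400000, coefficient = 1
x_1 = 1.7250, f(x_1) = 0.366972, coefficient = 2
x_2 = 1.9500, f(x_2) = 0.338983, coefficient = 2
x_3 = 2.1750, f(x_3) = 0.314961, coefficient = 2
x_4 = 2.4000, f(x_4) = 0.294118, coefficient = 2
x_5 = 2.6250, f(x_5) = 0.275862, coefficient = 2
x_6 = 2.8500, f(x_6) = 0.259740, coefficient = 2
x_7 = 3.0750, f(x_7) = 0.245399, coefficient = 2
x_8 = 3.3000, f(x_8) = 0.232558, coefficient = 2
x_9 = 3.5250, f(x_9) = 0.220994, coefficient = 2
x_10 = 3.7500, f(x_10) = 0.210526, coefficient = 1

I ≈ (0.225000/2) × 5.709701 = 0.642341
Exact value: 0.641854
Error: 0.000488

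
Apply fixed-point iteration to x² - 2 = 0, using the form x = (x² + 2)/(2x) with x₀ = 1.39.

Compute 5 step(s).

Equation: x² - 2 = 0
Fixed-point form: x = (x² + 2)/(2x)
x₀ = 1.39

x_1 = g(1.390000) = 1.414424
x_2 = g(1.414424) = 1.414214
x_3 = g(1.414214) = 1.414214
x_4 = g(1.414214) = 1.414214
x_5 = g(1.414214) = 1.414214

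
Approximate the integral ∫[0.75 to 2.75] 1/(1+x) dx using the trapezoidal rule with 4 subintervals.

f(x) = 1/(1+x)
a = 0.75, b = 2.75, n = 4
h = (b - a)/n = 0.500000

Trapezoidal rule: (h/2)[f(x₀) + 2f(x₁) + 2f(x₂) + ... + f(xₙ)]

x_0 = 0.7500, f(x_0) = 0.571429, coefficient = 1
x_1 = 1.2500, f(x_1) = 0.444444, coefficient = 2
x_2 = 1.7500, f(x_2) = 0.363636, coefficient = 2
x_3 = 2.2500, f(x_3) = 0.307692, coefficient = 2
x_4 = 2.7500, f(x_4) = 0.266667, coefficient = 1

I ≈ (0.500000/2) × 3.069641 = 0.767410
Exact value: 0.762140
Error: 0.005270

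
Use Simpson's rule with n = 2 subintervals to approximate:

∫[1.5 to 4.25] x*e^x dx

f(x) = x*e^x
a = 1.5, b = 4.25, n = 2
h = (b - a)/n = 1.375000

Simpson's rule: (h/3)[f(x₀) + 4f(x₁) + 2f(x₂) + ... + f(xₙ)]

x_0 = 1.5000, f(x_0) = 6.722534, coefficient = 1
x_1 = 2.8750, f(x_1) = 50.960594, coefficient = 4
x_2 = 4.2500, f(x_2) = 297.948002, coefficient = 1

I ≈ (1.375000/3) × 508.512913 = 233.068419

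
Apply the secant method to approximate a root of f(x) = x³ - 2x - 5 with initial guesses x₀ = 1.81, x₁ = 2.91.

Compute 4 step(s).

f(x) = x³ - 2x - 5
x₀ = 1.81, x₁ = 2.91

Secant formula: x_{n+1} = x_n - f(x_n)(x_n - x_{n-1})/(f(x_n) - f(x_{n-1}))

Iteration 1:
  f(1.810000) = -2.690259
  f(2.910000) = 13.822171
  x_2 = 2.910000 - 13.822171×(2.910000 - 1.810000)/(13.822171 - (-2.690259))
       = 1.989216
Iteration 2:
  f(2.910000) = 13.822171
  f(1.989216) = -1.107148
  x_3 = 1.989216 - (-1.107148)×(1.989216 - 2.910000)/(-1.107148 - 13.822171)
       = 2.057500
Iteration 3:
  f(1.989216) = -1.107148
  f(2.057500) = -0.404969
  x_4 = 2.057500 - (-0.404969)×(2.057500 - 1.989216)/(-0.404969 - (-1.107148))
       = 2.096882
Iteration 4:
  f(2.057500) = -0.404969
  f(2.096882) = 0.026050
  x_5 = 2.096882 - 0.026050×(2.096882 - 2.057500)/(0.026050 - (-0.404969))
       = 2.094502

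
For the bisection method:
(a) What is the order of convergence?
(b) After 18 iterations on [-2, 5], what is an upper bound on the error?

(a) Bisection has linear (order 1) convergence; the error is halved each step.

(b) Error bound = (b-a)/2^n = (5 - (-2))/2^{18}
    = 7/2^{18}

(a) 1 (linear); (b) error ≤ 2.67e-05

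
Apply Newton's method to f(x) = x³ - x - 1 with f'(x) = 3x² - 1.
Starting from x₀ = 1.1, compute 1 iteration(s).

f(x) = x³ - x - 1
f'(x) = 3x² - 1
x₀ = 1.1

Newton-Raphson formula: x_{n+1} = x_n - f(x_n)/f'(x_n)

Iteration 1:
  f(1.100000) = -0.769000
  f'(1.100000) = 2.630000
  x_1 = 1.100000 - (-0.769000)/2.630000 = 1.392395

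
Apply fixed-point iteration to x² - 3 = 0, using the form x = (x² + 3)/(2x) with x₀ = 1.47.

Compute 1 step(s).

Equation: x² - 3 = 0
Fixed-point form: x = (x² + 3)/(2x)
x₀ = 1.47

x_1 = g(1.470000) = 1.755408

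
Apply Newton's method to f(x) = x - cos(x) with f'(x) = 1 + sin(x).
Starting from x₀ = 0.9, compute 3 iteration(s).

f(x) = x - cos(x)
f'(x) = 1 + sin(x)
x₀ = 0.9

Newton-Raphson formula: x_{n+1} = x_n - f(x_n)/f'(x_n)

Iteration 1:
  f(0.900000) = 0.278390
  f'(0.900000) = 1.783327
  x_1 = 0.900000 - 0.278390/1.783327 = 0.743893
Iteration 2:
  f(0.743893) = 0.008055
  f'(0.743893) = 1.677158
  x_2 = 0.743893 - 0.008055/1.677158 = 0.739090
Iteration 3:
  f(0.739090) = 0.000008
  f'(0.739090) = 1.673616
  x_3 = 0.739090 - 0.000008/1.673616 = 0.739085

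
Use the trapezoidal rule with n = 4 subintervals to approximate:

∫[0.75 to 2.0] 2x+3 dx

f(x) = 2x+3
a = 0.75, b = 2.0, n = 4
h = (b - a)/n = 0.312500

Trapezoidal rule: (h/2)[f(x₀) + 2f(x₁) + 2f(x₂) + ... + f(xₙ)]

x_0 = 0.7500, f(x_0) = 4.500000, coefficient = 1
x_1 = 1.0625, f(x_1) = 5.125000, coefficient = 2
x_2 = 1.3750, f(x_2) = 5.750000, coefficient = 2
x_3 = 1.6875, f(x_3) = 6.375000, coefficient = 2
x_4 = 2.0000, f(x_4) = 7.000000, coefficient = 1

I ≈ (0.312500/2) × 46.000000 = 7.187500
Exact value: 7.187500
Error: 0.000000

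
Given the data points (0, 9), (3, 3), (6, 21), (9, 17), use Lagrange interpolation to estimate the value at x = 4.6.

Lagrange interpolation formula:
P(x) = Σ yᵢ × Lᵢ(x)
where Lᵢ(x) = Π_{j≠i} (x - xⱼ)/(xᵢ - xⱼ)

L_0(4.6) = (4.6 - 3)/(0 - 3) × (4.6 - 6)/(0 - 6) × (4.6 - 9)/(0 - 9) = -0.060840
L_1(4.6) = (4.6 - 0)/(3 - 0) × (4.6 - 6)/(3 - 6) × (4.6 - 9)/(3 - 9) = 0.524741
L_2(4.6) = (4.6 - 0)/(6 - 0) × (4.6 - 3)/(6 - 3) × (4.6 - 9)/(6 - 9) = 0.599704
L_3(4.6) = (4.6 - 0)/(9 - 0) × (4.6 - 3)/(9 - 3) × (4.6 - 6)/(9 - 6) = -0.063605

P(4.6) = 9×L_0(4.6) + 3×L_1(4.6) + 21×L_2(4.6) + 17×L_3(4.6)
P(4.6) = 12.539160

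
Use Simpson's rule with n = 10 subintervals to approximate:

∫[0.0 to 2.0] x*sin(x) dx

f(x) = x*sin(x)
a = 0.0, b = 2.0, n = 10
h = (b - a)/n = 0.200000

Simpson's rule: (h/3)[f(x₀) + 4f(x₁) + 2f(x₂) + ... + f(xₙ)]

x_0 = 0.0000, f(x_0) = 0.000000, coefficient = 1
x_1 = 0.2000, f(x_1) = 0.039734, coefficient = 4
x_2 = 0.4000, f(x_2) = 0.155767, coefficient = 2
x_3 = 0.6000, f(x_3) = 0.338785, coefficient = 4
x_4 = 0.8000, f(x_4) = 0.573885, coefficient = 2
x_5 = 1.0000, f(x_5) = 0.841471, coefficient = 4
x_6 = 1.2000, f(x_6) = 1.118447, coefficient = 2
x_7 = 1.4000, f(x_7) = 1.379630, coefficient = 4
x_8 = 1.6000, f(x_8) = 1.599318, coefficient = 2
x_9 = 1.8000, f(x_9) = 1.752926, coefficient = 4
x_10 = 2.0000, f(x_10) = 1.818595, coefficient = 1

I ≈ (0.200000/3) × 26.123611 = 1.741574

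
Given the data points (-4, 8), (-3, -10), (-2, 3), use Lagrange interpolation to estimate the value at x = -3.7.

Lagrange interpolation formula:
P(x) = Σ yᵢ × Lᵢ(x)
where Lᵢ(x) = Π_{j≠i} (x - xⱼ)/(xᵢ - xⱼ)

L_0(-3.7) = (-3.7 - (-3))/(-4 - (-3)) × (-3.7 - (-2))/(-4 - (-2)) = 0.595000
L_1(-3.7) = (-3.7 - (-4))/(-3 - (-4)) × (-3.7 - (-2))/(-3 - (-2)) = 0.510000
L_2(-3.7) = (-3.7 - (-4))/(-2 - (-4)) × (-3.7 - (-3))/(-2 - (-3)) = -0.105000

P(-3.7) = 8×L_0(-3.7) + (-10)×L_1(-3.7) + 3×L_2(-3.7)
P(-3.7) = -0.655000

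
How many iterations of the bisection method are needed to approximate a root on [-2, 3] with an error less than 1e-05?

We need (b-a)/2^n ≤ 1e-05
(3 - (-2))/2^n ≤ 1e-05
5/2^n ≤ 1e-05
2^n ≥ 500000
n ≥ log₂(500000) = 18.93
n ≥ 19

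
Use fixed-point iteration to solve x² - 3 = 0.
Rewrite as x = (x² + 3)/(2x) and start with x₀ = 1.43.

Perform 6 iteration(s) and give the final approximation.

Equation: x² - 3 = 0
Fixed-point form: x = (x² + 3)/(2x)
x₀ = 1.43

x_1 = g(1.430000) = 1.763951
x_2 = g(1.763951) = 1.732339
x_3 = g(1.732339) = 1.732051
x_4 = g(1.732051) = 1.732051
x_5 = g(1.732051) = 1.732051
x_6 = g(1.732051) = 1.732051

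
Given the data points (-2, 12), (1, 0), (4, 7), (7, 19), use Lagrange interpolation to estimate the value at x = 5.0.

Lagrange interpolation formula:
P(x) = Σ yᵢ × Lᵢ(x)
where Lᵢ(x) = Π_{j≠i} (x - xⱼ)/(xᵢ - xⱼ)

L_0(5.0) = (5.0 - 1)/(-2 - 1) × (5.0 - 4)/(-2 - 4) × (5.0 - 7)/(-2 - 7) = 0.049383
L_1(5.0) = (5.0 - (-2))/(1 - (-2)) × (5.0 - 4)/(1 - 4) × (5.0 - 7)/(1 - 7) = -0.259259
L_2(5.0) = (5.0 - (-2))/(4 - (-2)) × (5.0 - 1)/(4 - 1) × (5.0 - 7)/(4 - 7) = 1.037037
L_3(5.0) = (5.0 - (-2))/(7 - (-2)) × (5.0 - 1)/(7 - 1) × (5.0 - 4)/(7 - 4) = 0.172840

P(5.0) = 12×L_0(5.0) + 0×L_1(5.0) + 7×L_2(5.0) + 19×L_3(5.0)
P(5.0) = 11.135802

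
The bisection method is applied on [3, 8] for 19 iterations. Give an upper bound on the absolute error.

Bisection error bound: |error| ≤ (b-a)/2^n
|error| ≤ (8 - 3)/2^19 = 5/2^19
|error| ≤ 0.0000095367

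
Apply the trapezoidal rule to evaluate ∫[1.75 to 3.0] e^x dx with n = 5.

f(x) = e^x
a = 1.75, b = 3.0, n = 5
h = (b - a)/n = 0.250000

Trapezoidal rule: (h/2)[f(x₀) + 2f(x₁) + 2f(x₂) + ... + f(xₙ)]

x_0 = 1.7500, f(x_0) = 5.754603, coefficient = 1
x_1 = 2.0000, f(x_1) = 7.389056, coefficient = 2
x_2 = 2.2500, f(x_2) = 9.487736, coefficient = 2
x_3 = 2.5000, f(x_3) = 12.182494, coefficient = 2
x_4 = 2.7500, f(x_4) = 15.642632, coefficient = 2
x_5 = 3.0000, f(x_5) = 20.085537, coefficient = 1

I ≈ (0.250000/2) × 115.243975 = 14.405497
Exact value: 14.330934
Error: 0.074563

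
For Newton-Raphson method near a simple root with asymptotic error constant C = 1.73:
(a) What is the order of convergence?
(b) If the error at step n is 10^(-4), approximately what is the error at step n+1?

(a) Newton-Raphson has quadratic (order 2) convergence near simple roots.
    This means |e_{n+1}| ≈ C|e_n|².

(b) With |e_n| = 10^(-4) and C = 1.73:
    |e_{n+1}| ≈ 1.73 × (10^(-4))² = 1.73 × 10^(-8)

(a) 2 (quadratic); (b) |e_{n+1}| ≈ 1.730e-08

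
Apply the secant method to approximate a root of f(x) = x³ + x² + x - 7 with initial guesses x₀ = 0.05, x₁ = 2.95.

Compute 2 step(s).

f(x) = x³ + x² + x - 7
x₀ = 0.05, x₁ = 2.95

Secant formula: x_{n+1} = x_n - f(x_n)(x_n - x_{n-1})/(f(x_n) - f(x_{n-1}))

Iteration 1:
  f(0.050000) = -6.947375
  f(2.950000) = 30.324875
  x_2 = 2.950000 - 30.324875×(2.950000 - 0.050000)/(30.324875 - (-6.947375))
       = 0.590547
Iteration 2:
  f(2.950000) = 30.324875
  f(0.590547) = -5.854758
  x_3 = 0.590547 - (-5.854758)×(0.590547 - 2.950000)/(-5.854758 - 30.324875)
       = 0.972364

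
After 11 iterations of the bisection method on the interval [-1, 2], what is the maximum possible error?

Bisection error bound: |error| ≤ (b-a)/2^n
|error| ≤ (2 - (-1))/2^11 = 3/2^11
|error| ≤ 0.0014648438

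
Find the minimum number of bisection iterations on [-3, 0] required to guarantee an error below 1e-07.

We need (b-a)/2^n ≤ 1e-07
(0 - (-3))/2^n ≤ 1e-07
3/2^n ≤ 1e-07
2^n ≥ 30000000
n ≥ log₂(30000000) = 24.84
n ≥ 25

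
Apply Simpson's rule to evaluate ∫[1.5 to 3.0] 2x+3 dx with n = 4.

f(x) = 2x+3
a = 1.5, b = 3.0, n = 4
h = (b - a)/n = 0.375000

Simpson's rule: (h/3)[f(x₀) + 4f(x₁) + 2f(x₂) + ... + f(xₙ)]

x_0 = 1.5000, f(x_0) = 6.000000, coefficient = 1
x_1 = 1.8750, f(x_1) = 6.750000, coefficient = 4
x_2 = 2.2500, f(x_2) = 7.500000, coefficient = 2
x_3 = 2.6250, f(x_3) = 8.250000, coefficient = 4
x_4 = 3.0000, f(x_4) = 9.000000, coefficient = 1

I ≈ (0.375000/3) × 90.000000 = 11.250000
Exact value: 11.250000
Error: 0.000000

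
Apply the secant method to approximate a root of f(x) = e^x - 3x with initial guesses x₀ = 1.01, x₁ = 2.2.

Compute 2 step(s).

f(x) = e^x - 3x
x₀ = 1.01, x₁ = 2.2

Secant formula: x_{n+1} = x_n - f(x_n)(x_n - x_{n-1})/(f(x_n) - f(x_{n-1}))

Iteration 1:
  f(1.010000) = -0.284399
  f(2.200000) = 2.425013
  x_2 = 2.200000 - 2.425013×(2.200000 - 1.010000)/(2.425013 - (-0.284399))
       = 1.134911
Iteration 2:
  f(2.200000) = 2.425013
  f(1.134911) = -0.293836
  x_3 = 1.134911 - (-0.293836)×(1.134911 - 2.200000)/(-0.293836 - 2.425013)
       = 1.250019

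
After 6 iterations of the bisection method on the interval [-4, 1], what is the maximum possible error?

Bisection error bound: |error| ≤ (b-a)/2^n
|error| ≤ (1 - (-4))/2^6 = 5/2^6
|error| ≤ 0.0781250000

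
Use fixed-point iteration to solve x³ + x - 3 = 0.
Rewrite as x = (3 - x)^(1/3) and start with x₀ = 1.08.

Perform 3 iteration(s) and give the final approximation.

Equation: x³ + x - 3 = 0
Fixed-point form: x = (3 - x)^(1/3)
x₀ = 1.08

x_1 = g(1.080000) = 1.242893
x_2 = g(1.242893) = 1.206700
x_3 = g(1.206700) = 1.214929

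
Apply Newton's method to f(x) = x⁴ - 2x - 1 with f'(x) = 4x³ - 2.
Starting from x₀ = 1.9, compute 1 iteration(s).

f(x) = x⁴ - 2x - 1
f'(x) = 4x³ - 2
x₀ = 1.9

Newton-Raphson formula: x_{n+1} = x_n - f(x_n)/f'(x_n)

Iteration 1:
  f(1.900000) = 8.232100
  f'(1.900000) = 25.436000
  x_1 = 1.900000 - 8.232100/25.436000 = 1.576360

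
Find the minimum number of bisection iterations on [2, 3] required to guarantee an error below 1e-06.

We need (b-a)/2^n ≤ 1e-06
(3 - 2)/2^n ≤ 1e-06
1/2^n ≤ 1e-06
2^n ≥ 1000000
n ≥ log₂(1000000) = 19.93
n ≥ 20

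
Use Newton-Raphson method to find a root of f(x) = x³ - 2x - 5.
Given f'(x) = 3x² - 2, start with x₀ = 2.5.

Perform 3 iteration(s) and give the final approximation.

f(x) = x³ - 2x - 5
f'(x) = 3x² - 2
x₀ = 2.5

Newton-Raphson formula: x_{n+1} = x_n - f(x_n)/f'(x_n)

Iteration 1:
  f(2.500000) = 5.625000
  f'(2.500000) = 16.750000
  x_1 = 2.500000 - 5.625000/16.750000 = 2.164179
Iteration 2:
  f(2.164179) = 0.807945
  f'(2.164179) = 12.051014
  x_2 = 2.164179 - 0.807945/12.051014 = 2.097135
Iteration 3:
  f(2.097135) = 0.028882
  f'(2.097135) = 11.193930
  x_3 = 2.097135 - 0.028882/11.193930 = 2.094555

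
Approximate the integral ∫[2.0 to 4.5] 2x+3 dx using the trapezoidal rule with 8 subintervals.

f(x) = 2x+3
a = 2.0, b = 4.5, n = 8
h = (b - a)/n = 0.312500

Trapezoidal rule: (h/2)[f(x₀) + 2f(x₁) + 2f(x₂) + ... + f(xₙ)]

x_0 = 2.0000, f(x_0) = 7.000000, coefficient = 1
x_1 = 2.3125, f(x_1) = 7.625000, coefficient = 2
x_2 = 2.6250, f(x_2) = 8.250000, coefficient = 2
x_3 = 2.9375, f(x_3) = 8.875000, coefficient = 2
x_4 = 3.2500, f(x_4) = 9.500000, coefficient = 2
x_5 = 3.5625, f(x_5) = 10.125000, coefficient = 2
x_6 = 3.8750, f(x_6) = 10.750000, coefficient = 2
x_7 = 4.1875, f(x_7) = 11.375000, coefficient = 2
x_8 = 4.5000, f(x_8) = 12.000000, coefficient = 1

I ≈ (0.312500/2) × 152.000000 = 23.750000
Exact value: 23.750000
Error: 0.000000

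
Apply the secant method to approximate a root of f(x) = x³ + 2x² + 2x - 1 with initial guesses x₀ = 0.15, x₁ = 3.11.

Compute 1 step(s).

f(x) = x³ + 2x² + 2x - 1
x₀ = 0.15, x₁ = 3.11

Secant formula: x_{n+1} = x_n - f(x_n)(x_n - x_{n-1})/(f(x_n) - f(x_{n-1}))

Iteration 1:
  f(0.150000) = -0.651625
  f(3.110000) = 54.644431
  x_2 = 3.110000 - 54.644431×(3.110000 - 0.150000)/(54.644431 - (-0.651625))
       = 0.184882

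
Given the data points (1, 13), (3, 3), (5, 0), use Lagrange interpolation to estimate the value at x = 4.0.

Lagrange interpolation formula:
P(x) = Σ yᵢ × Lᵢ(x)
where Lᵢ(x) = Π_{j≠i} (x - xⱼ)/(xᵢ - xⱼ)

L_0(4.0) = (4.0 - 3)/(1 - 3) × (4.0 - 5)/(1 - 5) = -0.125000
L_1(4.0) = (4.0 - 1)/(3 - 1) × (4.0 - 5)/(3 - 5) = 0.750000
L_2(4.0) = (4.0 - 1)/(5 - 1) × (4.0 - 3)/(5 - 3) = 0.375000

P(4.0) = 13×L_0(4.0) + 3×L_1(4.0) + 0×L_2(4.0)
P(4.0) = 0.625000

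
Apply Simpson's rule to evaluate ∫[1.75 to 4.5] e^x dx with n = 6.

f(x) = e^x
a = 1.75, b = 4.5, n = 6
h = (b - a)/n = 0.458333

Simpson's rule: (h/3)[f(x₀) + 4f(x₁) + 2f(x₂) + ... + f(xₙ)]

x_0 = 1.7500, f(x_0) = 5.754603, coefficient = 1
x_1 = 2.2083, f(x_1) = 9.100536, coefficient = 4
x_2 = 2.6667, f(x_2) = 14.391916, coefficient = 2
x_3 = 3.1250, f(x_3) = 22.759895, coefficient = 4
x_4 = 3.5833, f(x_4) = 35.993319, coefficient = 2
x_5 = 4.0417, f(x_5) = 56.921132, coefficient = 4
x_6 = 4.5000, f(x_6) = 90.017131, coefficient = 1

I ≈ (0.458333/3) × 551.668458 = 84.282681
Exact value: 84.262529
Error: 0.020153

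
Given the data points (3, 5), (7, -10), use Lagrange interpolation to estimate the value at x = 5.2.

Lagrange interpolation formula:
P(x) = Σ yᵢ × Lᵢ(x)
where Lᵢ(x) = Π_{j≠i} (x - xⱼ)/(xᵢ - xⱼ)

L_0(5.2) = (5.2 - 7)/(3 - 7) = 0.450000
L_1(5.2) = (5.2 - 3)/(7 - 3) = 0.550000

P(5.2) = 5×L_0(5.2) + (-10)×L_1(5.2)
P(5.2) = -3.250000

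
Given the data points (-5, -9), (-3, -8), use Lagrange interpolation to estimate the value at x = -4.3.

Lagrange interpolation formula:
P(x) = Σ yᵢ × Lᵢ(x)
where Lᵢ(x) = Π_{j≠i} (x - xⱼ)/(xᵢ - xⱼ)

L_0(-4.3) = (-4.3 - (-3))/(-5 - (-3)) = 0.650000
L_1(-4.3) = (-4.3 - (-5))/(-3 - (-5)) = 0.350000

P(-4.3) = (-9)×L_0(-4.3) + (-8)×L_1(-4.3)
P(-4.3) = -8.650000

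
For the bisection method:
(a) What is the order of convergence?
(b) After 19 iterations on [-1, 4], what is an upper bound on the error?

(a) Bisection has linear (order 1) convergence; the error is halved each step.

(b) Error bound = (b-a)/2^n = (4 - (-1))/2^{19}
    = 5/2^{19}

(a) 1 (linear); (b) error ≤ 9.54e-06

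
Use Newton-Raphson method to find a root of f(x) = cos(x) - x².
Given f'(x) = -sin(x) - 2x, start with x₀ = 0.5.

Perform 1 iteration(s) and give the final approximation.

f(x) = cos(x) - x²
f'(x) = -sin(x) - 2x
x₀ = 0.5

Newton-Raphson formula: x_{n+1} = x_n - f(x_n)/f'(x_n)

Iteration 1:
  f(0.500000) = 0.627583
  f'(0.500000) = -1.479426
  x_1 = 0.500000 - 0.627583/(-1.479426) = 0.924207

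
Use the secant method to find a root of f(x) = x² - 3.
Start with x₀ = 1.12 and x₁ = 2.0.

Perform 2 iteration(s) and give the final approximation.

f(x) = x² - 3
x₀ = 1.12, x₁ = 2.0

Secant formula: x_{n+1} = x_n - f(x_n)(x_n - x_{n-1})/(f(x_n) - f(x_{n-1}))

Iteration 1:
  f(1.120000) = -1.745600
  f(2.000000) = 1.000000
  x_2 = 2.000000 - 1.000000×(2.000000 - 1.120000)/(1.000000 - (-1.745600))
       = 1.679487
Iteration 2:
  f(2.000000) = 1.000000
  f(1.679487) = -0.179323
  x_3 = 1.679487 - (-0.179323)×(1.679487 - 2.000000)/(-0.179323 - 1.000000)
       = 1.728223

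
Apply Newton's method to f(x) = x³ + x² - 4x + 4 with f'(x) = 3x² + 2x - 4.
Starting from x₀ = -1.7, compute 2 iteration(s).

f(x) = x³ + x² - 4x + 4
f'(x) = 3x² + 2x - 4
x₀ = -1.7

Newton-Raphson formula: x_{n+1} = x_n - f(x_n)/f'(x_n)

Iteration 1:
  f(-1.700000) = 8.777000
  f'(-1.700000) = 1.270000
  x_1 = -1.700000 - 8.777000/1.270000 = -8.611024
Iteration 2:
  f(-8.611024) = -525.911236
  f'(-8.611024) = 201.227136
  x_2 = -8.611024 - (-525.911236)/201.227136 = -5.997503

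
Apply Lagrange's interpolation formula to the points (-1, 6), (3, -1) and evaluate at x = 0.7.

Lagrange interpolation formula:
P(x) = Σ yᵢ × Lᵢ(x)
where Lᵢ(x) = Π_{j≠i} (x - xⱼ)/(xᵢ - xⱼ)

L_0(0.7) = (0.7 - 3)/(-1 - 3) = 0.575000
L_1(0.7) = (0.7 - (-1))/(3 - (-1)) = 0.425000

P(0.7) = 6×L_0(0.7) + (-1)×L_1(0.7)
P(0.7) = 3.025000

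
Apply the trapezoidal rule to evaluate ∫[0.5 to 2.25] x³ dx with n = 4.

f(x) = x³
a = 0.5, b = 2.25, n = 4
h = (b - a)/n = 0.437500

Trapezoidal rule: (h/2)[f(x₀) + 2f(x₁) + 2f(x₂) + ... + f(xₙ)]

x_0 = 0.5000, f(x_0) = 0.125000, coefficient = 1
x_1 = 0.9375, f(x_1) = 0.823975, coefficient = 2
x_2 = 1.3750, f(x_2) = 2.599609, coefficient = 2
x_3 = 1.8125, f(x_3) = 5.954346, coefficient = 2
x_4 = 2.2500, f(x_4) = 11.390625, coefficient = 1

I ≈ (0.437500/2) × 30.271484 = 6.621887
Exact value: 6.391602
Error: 0.230286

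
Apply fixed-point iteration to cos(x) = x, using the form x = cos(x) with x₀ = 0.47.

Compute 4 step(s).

Equation: cos(x) = x
Fixed-point form: x = cos(x)
x₀ = 0.47

x_1 = g(0.470000) = 0.891568
x_2 = g(0.891568) = 0.628193
x_3 = g(0.628193) = 0.809091
x_4 = g(0.809091) = 0.690157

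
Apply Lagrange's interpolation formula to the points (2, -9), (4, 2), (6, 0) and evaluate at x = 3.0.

Lagrange interpolation formula:
P(x) = Σ yᵢ × Lᵢ(x)
where Lᵢ(x) = Π_{j≠i} (x - xⱼ)/(xᵢ - xⱼ)

L_0(3.0) = (3.0 - 4)/(2 - 4) × (3.0 - 6)/(2 - 6) = 0.375000
L_1(3.0) = (3.0 - 2)/(4 - 2) × (3.0 - 6)/(4 - 6) = 0.750000
L_2(3.0) = (3.0 - 2)/(6 - 2) × (3.0 - 4)/(6 - 4) = -0.125000

P(3.0) = (-9)×L_0(3.0) + 2×L_1(3.0) + 0×L_2(3.0)
P(3.0) = -1.875000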